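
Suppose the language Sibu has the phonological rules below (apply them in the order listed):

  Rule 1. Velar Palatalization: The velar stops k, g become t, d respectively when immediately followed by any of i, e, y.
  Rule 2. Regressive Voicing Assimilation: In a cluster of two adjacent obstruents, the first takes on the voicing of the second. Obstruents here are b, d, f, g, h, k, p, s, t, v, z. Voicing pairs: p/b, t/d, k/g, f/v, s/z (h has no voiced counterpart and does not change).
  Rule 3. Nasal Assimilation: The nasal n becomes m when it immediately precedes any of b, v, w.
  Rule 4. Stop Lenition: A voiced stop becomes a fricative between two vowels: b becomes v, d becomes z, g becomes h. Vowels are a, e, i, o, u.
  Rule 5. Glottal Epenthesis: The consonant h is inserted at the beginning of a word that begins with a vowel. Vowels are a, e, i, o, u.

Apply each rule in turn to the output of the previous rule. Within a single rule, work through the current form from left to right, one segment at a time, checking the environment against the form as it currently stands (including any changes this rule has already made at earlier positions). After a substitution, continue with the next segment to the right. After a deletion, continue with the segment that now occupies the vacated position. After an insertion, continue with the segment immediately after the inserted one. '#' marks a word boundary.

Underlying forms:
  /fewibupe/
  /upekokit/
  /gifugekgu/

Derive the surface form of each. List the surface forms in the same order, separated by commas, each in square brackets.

[fewivupe], [hupekotit], [difuzeggu]

/fewibupe/:
  Rule 1 Velar Palatalization: no change — [fewibupe]
  Rule 2 Regressive Voicing Assimilation: no change — [fewibupe]
  Rule 3 Nasal Assimilation: no change — [fewibupe]
  Rule 4 Stop Lenition: [fewibupe] → [fewivupe]
  Rule 5 Glottal Epenthesis: no change — [fewivupe]
/upekokit/:
  Rule 1 Velar Palatalization: [upekokit] → [upekotit]
  Rule 2 Regressive Voicing Assimilation: no change — [upekotit]
  Rule 3 Nasal Assimilation: no change — [upekotit]
  Rule 4 Stop Lenition: no change — [upekotit]
  Rule 5 Glottal Epenthesis: [upekotit] → [hupekotit]
/gifugekgu/:
  Rule 1 Velar Palatalization: [gifugekgu] → [difudekgu]
  Rule 2 Regressive Voicing Assimilation: [difudekgu] → [difudeggu]
  Rule 3 Nasal Assimilation: no change — [difudeggu]
  Rule 4 Stop Lenition: [difudeggu] → [difuzeggu]
  Rule 5 Glottal Epenthesis: no change — [difuzeggu]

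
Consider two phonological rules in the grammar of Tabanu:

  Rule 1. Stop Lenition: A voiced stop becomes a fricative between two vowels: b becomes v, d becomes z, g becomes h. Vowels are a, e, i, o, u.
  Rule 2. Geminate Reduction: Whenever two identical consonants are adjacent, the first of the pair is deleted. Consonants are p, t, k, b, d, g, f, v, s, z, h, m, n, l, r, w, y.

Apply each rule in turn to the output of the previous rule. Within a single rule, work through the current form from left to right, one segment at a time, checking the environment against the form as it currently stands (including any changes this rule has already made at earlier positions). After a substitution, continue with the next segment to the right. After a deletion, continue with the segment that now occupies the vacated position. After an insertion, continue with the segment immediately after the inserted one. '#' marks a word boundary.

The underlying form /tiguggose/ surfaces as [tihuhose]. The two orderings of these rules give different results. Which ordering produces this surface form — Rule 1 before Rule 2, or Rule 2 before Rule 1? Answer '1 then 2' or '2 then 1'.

Order 1 then 2:
  1 Stop Lenition: [tiguggose] → [tihuggose]
  2 Geminate Reduction: [tihuggose] → [tihugose]
  result: [tihugose]
Order 2 then 1:
  2 Geminate Reduction: [tiguggose] → [tigugose]
  1 Stop Lenition: [tigugose] → [tihuhose]
  result: [tihuhose]

2 then 1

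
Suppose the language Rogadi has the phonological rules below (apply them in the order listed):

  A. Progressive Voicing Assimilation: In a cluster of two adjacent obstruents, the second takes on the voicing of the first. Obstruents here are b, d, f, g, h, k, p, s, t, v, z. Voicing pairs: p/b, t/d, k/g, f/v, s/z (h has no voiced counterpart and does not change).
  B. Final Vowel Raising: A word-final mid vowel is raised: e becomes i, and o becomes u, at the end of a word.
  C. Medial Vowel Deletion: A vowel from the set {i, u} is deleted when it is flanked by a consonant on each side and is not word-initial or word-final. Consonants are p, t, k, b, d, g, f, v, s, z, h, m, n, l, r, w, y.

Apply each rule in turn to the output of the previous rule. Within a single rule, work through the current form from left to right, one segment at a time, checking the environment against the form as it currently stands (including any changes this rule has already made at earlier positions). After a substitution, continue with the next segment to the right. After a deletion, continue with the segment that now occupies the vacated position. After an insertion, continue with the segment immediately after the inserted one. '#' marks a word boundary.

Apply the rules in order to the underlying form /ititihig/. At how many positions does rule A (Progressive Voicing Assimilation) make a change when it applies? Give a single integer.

A Progressive Voicing Assimilation: no change — [ititihig]
B Final Vowel Raising: no change — [ititihig]
C Medial Vowel Deletion: [ititihig] → [itthg]
Rule A changed 0 position(s).

0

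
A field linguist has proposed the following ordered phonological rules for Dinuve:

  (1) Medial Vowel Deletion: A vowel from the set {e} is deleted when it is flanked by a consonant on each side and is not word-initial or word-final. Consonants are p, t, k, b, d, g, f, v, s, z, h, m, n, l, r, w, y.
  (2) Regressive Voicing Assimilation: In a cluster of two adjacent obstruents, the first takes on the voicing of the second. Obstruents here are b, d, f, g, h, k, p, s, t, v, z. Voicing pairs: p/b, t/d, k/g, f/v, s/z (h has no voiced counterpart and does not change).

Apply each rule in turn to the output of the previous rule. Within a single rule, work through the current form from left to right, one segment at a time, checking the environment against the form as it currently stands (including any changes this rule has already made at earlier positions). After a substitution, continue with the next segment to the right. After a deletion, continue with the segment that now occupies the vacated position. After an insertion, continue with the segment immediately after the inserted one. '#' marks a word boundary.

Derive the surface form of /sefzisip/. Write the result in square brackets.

(1) Medial Vowel Deletion: [sefzisip] → [sfzisip]
(2) Regressive Voicing Assimilation: [sfzisip] → [svzisip]

[svzisip]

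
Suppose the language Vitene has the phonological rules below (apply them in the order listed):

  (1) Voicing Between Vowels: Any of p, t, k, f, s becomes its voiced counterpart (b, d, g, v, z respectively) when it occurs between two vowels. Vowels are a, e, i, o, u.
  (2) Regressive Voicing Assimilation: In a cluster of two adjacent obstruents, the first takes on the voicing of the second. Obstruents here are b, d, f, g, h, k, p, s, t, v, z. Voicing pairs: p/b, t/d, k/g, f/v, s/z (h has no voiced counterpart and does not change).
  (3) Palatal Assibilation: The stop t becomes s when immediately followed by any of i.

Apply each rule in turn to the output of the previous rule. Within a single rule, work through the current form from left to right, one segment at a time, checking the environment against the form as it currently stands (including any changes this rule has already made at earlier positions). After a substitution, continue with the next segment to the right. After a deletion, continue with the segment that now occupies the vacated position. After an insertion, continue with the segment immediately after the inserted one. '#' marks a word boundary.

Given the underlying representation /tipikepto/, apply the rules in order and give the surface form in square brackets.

(1) Voicing Between Vowels: [tipikepto] → [tibigepto]
(2) Regressive Voicing Assimilation: no change — [tibigepto]
(3) Palatal Assibilation: [tibigepto] → [sibigepto]

[sibigepto]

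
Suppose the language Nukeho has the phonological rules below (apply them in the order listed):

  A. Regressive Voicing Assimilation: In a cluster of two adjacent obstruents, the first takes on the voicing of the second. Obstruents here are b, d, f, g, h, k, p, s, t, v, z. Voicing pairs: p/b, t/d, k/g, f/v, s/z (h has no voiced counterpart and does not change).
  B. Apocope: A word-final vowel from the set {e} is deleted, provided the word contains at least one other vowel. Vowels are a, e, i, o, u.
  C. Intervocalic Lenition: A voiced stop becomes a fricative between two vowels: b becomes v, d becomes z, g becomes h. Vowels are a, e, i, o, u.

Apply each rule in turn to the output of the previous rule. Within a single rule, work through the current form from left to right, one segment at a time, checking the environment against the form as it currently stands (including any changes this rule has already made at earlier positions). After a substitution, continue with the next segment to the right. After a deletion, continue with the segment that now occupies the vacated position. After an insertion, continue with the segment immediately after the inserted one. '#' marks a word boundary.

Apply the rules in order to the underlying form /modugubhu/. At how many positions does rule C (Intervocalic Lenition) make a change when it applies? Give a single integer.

2

A Regressive Voicing Assimilation: [modugubhu] → [moduguphu]
B Apocope: no change — [moduguphu]
C Intervocalic Lenition: [moduguphu] → [mozuhuphu]
Rule C changed 2 position(s).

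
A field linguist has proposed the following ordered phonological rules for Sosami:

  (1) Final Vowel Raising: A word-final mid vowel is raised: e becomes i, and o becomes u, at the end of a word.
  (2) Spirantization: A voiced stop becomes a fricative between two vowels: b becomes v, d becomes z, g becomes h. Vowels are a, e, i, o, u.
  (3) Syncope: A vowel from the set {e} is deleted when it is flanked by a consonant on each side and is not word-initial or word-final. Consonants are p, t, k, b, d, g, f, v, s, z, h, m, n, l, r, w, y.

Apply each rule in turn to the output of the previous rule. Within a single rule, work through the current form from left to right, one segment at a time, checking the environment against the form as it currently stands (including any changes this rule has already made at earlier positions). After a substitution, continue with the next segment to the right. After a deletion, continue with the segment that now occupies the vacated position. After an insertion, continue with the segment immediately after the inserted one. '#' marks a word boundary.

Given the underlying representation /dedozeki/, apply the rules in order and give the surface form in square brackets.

[dzozki]

(1) Final Vowel Raising: no change — [dedozeki]
(2) Spirantization: [dedozeki] → [dezozeki]
(3) Syncope: [dezozeki] → [dzozki]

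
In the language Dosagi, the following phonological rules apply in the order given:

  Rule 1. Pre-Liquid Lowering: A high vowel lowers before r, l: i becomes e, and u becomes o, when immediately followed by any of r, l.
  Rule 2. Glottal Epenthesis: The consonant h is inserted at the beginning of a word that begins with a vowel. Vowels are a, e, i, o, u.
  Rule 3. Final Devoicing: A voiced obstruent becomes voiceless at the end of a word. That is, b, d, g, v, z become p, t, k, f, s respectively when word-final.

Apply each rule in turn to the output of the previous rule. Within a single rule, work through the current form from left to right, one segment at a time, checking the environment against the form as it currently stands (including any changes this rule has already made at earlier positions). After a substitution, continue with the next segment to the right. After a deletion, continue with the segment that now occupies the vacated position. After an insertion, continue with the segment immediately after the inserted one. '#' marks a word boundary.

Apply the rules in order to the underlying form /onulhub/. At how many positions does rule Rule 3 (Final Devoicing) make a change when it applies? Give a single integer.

1

Rule 1 Pre-Liquid Lowering: [onulhub] → [onolhub]
Rule 2 Glottal Epenthesis: [onolhub] → [honolhub]
Rule 3 Final Devoicing: [honolhub] → [honolhup]
Rule Rule 3 changed 1 position(s).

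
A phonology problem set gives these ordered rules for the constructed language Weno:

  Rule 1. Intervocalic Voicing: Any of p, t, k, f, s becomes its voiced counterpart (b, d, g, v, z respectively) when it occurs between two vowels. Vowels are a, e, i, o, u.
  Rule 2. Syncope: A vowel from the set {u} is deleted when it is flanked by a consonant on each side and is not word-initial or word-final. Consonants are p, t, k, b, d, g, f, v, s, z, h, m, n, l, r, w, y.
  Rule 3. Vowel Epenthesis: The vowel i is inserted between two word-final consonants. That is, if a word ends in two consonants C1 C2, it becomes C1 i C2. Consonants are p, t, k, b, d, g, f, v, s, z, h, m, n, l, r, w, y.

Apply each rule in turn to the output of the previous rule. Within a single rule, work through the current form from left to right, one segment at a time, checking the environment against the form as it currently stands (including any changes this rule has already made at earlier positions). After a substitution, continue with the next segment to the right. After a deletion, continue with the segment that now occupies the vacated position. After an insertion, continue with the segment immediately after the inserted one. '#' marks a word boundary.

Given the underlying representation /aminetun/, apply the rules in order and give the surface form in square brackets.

[aminedin]

Rule 1 Intervocalic Voicing: [aminetun] → [aminedun]
Rule 2 Syncope: [aminedun] → [aminedn]
Rule 3 Vowel Epenthesis: [aminedn] → [aminedin]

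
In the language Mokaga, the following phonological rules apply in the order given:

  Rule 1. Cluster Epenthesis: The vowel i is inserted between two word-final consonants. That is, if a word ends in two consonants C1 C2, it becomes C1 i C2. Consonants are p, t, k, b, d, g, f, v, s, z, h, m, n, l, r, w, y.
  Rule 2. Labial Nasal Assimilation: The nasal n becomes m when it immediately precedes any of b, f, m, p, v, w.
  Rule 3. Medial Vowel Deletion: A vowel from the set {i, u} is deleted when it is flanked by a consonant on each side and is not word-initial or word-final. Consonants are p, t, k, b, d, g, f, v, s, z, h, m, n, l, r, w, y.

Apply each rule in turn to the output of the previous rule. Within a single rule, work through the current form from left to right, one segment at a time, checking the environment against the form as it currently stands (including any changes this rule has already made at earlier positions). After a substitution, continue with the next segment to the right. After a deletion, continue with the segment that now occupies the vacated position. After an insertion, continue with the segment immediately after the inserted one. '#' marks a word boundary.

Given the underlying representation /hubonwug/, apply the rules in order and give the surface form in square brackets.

Rule 1 Cluster Epenthesis: no change — [hubonwug]
Rule 2 Labial Nasal Assimilation: [hubonwug] → [hubomwug]
Rule 3 Medial Vowel Deletion: [hubomwug] → [hbomwg]

[hbomwg]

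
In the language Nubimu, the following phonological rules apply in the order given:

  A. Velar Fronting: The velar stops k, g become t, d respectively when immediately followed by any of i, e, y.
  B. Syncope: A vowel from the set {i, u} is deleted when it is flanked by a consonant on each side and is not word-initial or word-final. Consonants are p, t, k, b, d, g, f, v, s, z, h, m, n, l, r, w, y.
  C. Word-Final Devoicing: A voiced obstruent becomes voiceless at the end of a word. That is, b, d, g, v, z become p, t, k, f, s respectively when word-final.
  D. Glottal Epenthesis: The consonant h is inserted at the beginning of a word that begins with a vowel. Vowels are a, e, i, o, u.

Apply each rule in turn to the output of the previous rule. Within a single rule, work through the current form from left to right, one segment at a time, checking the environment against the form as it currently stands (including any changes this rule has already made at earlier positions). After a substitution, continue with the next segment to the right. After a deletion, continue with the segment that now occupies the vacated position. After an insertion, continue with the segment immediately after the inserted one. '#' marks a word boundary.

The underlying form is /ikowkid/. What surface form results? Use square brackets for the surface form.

[hikowtt]

A Velar Fronting: [ikowkid] → [ikowtid]
B Syncope: [ikowtid] → [ikowtd]
C Word-Final Devoicing: [ikowtd] → [ikowtt]
D Glottal Epenthesis: [ikowtt] → [hikowtt]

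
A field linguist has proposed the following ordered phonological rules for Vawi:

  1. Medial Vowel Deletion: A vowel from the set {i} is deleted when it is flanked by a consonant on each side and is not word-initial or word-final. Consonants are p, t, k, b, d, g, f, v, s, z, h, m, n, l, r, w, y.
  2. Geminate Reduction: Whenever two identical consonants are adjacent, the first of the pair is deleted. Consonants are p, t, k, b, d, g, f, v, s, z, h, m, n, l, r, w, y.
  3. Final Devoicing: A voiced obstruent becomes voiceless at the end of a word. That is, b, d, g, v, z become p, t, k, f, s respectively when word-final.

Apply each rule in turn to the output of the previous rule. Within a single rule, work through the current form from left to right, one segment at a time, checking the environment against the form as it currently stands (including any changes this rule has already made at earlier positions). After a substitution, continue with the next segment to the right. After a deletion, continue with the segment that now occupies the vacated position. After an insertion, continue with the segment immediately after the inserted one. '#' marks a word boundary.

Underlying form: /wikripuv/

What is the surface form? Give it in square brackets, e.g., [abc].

[wkrpuf]

1 Medial Vowel Deletion: [wikripuv] → [wkrpuv]
2 Geminate Reduction: no change — [wkrpuv]
3 Final Devoicing: [wkrpuv] → [wkrpuf]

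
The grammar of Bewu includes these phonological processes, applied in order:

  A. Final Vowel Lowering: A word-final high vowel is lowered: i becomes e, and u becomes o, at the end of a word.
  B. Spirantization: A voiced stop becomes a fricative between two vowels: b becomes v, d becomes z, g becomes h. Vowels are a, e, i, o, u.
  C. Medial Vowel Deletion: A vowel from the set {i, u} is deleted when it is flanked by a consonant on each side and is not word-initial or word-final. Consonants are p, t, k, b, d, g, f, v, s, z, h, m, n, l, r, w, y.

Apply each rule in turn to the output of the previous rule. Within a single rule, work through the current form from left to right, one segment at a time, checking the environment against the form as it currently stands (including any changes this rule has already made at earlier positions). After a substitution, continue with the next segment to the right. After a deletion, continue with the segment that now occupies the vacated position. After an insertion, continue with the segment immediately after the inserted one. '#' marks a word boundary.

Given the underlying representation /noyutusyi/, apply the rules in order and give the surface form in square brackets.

[noytsye]

A Final Vowel Lowering: [noyutusyi] → [noyutusye]
B Spirantization: no change — [noyutusye]
C Medial Vowel Deletion: [noyutusye] → [noytsye]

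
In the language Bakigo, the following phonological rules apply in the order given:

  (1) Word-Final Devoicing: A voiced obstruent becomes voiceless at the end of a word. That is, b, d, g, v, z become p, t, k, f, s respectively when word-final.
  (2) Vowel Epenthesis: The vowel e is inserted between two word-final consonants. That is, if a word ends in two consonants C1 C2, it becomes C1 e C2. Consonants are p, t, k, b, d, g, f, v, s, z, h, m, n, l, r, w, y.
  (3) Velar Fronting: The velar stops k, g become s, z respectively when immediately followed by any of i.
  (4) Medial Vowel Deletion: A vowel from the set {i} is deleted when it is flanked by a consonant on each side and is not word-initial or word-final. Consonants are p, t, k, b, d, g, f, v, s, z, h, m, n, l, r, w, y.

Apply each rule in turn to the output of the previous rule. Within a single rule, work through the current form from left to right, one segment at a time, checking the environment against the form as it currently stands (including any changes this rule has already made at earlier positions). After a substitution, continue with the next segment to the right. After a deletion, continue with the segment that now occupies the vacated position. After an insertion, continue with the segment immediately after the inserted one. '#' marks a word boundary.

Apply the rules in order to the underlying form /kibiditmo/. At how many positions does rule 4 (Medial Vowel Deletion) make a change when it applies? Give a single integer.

3

(1) Word-Final Devoicing: no change — [kibiditmo]
(2) Vowel Epenthesis: no change — [kibiditmo]
(3) Velar Fronting: [kibiditmo] → [sibiditmo]
(4) Medial Vowel Deletion: [sibiditmo] → [sbdtmo]
Rule 4 changed 3 position(s).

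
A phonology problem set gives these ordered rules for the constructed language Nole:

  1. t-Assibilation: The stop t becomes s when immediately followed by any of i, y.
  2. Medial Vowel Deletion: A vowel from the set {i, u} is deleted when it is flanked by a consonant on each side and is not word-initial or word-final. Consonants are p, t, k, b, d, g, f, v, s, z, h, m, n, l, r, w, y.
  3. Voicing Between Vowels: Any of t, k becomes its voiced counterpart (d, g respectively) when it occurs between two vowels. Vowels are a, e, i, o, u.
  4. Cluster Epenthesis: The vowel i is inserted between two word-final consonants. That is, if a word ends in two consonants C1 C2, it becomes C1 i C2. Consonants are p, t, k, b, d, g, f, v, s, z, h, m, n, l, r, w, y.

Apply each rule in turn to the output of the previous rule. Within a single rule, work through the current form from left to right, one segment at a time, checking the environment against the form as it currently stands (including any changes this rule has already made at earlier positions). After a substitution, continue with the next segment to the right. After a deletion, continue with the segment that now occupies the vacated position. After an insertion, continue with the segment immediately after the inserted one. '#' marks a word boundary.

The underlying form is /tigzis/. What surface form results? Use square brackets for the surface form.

[sgzis]

1 t-Assibilation: [tigzis] → [sigzis]
2 Medial Vowel Deletion: [sigzis] → [sgzs]
3 Voicing Between Vowels: no change — [sgzs]
4 Cluster Epenthesis: [sgzs] → [sgzis]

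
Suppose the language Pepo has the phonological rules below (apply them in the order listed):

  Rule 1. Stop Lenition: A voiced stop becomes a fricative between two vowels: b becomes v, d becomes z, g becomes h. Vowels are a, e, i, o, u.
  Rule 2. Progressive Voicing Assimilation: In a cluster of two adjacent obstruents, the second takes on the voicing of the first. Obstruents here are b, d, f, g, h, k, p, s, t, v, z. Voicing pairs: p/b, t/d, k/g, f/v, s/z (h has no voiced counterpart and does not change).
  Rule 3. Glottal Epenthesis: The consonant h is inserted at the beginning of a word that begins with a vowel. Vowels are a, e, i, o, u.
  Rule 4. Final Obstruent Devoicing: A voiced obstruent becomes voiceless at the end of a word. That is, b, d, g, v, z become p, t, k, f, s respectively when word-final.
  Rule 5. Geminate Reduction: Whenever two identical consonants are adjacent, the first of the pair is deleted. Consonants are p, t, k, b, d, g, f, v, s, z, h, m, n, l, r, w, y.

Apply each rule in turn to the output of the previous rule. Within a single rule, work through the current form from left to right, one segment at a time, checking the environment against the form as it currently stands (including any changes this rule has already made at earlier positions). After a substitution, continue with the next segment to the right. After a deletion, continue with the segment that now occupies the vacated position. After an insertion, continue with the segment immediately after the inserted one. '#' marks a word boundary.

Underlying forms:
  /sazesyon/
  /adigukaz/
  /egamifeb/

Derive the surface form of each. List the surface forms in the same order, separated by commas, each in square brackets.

/sazesyon/:
  Rule 1 Stop Lenition: no change — [sazesyon]
  Rule 2 Progressive Voicing Assimilation: no change — [sazesyon]
  Rule 3 Glottal Epenthesis: no change — [sazesyon]
  Rule 4 Final Obstruent Devoicing: no change — [sazesyon]
  Rule 5 Geminate Reduction: no change — [sazesyon]
/adigukaz/:
  Rule 1 Stop Lenition: [adigukaz] → [azihukaz]
  Rule 2 Progressive Voicing Assimilation: no change — [azihukaz]
  Rule 3 Glottal Epenthesis: [azihukaz] → [hazihukaz]
  Rule 4 Final Obstruent Devoicing: [hazihukaz] → [hazihukas]
  Rule 5 Geminate Reduction: no change — [hazihukas]
/egamifeb/:
  Rule 1 Stop Lenition: [egamifeb] → [ehamifeb]
  Rule 2 Progressive Voicing Assimilation: no change — [ehamifeb]
  Rule 3 Glottal Epenthesis: [ehamifeb] → [hehamifeb]
  Rule 4 Final Obstruent Devoicing: [hehamifeb] → [hehamifep]
  Rule 5 Geminate Reduction: no change — [hehamifep]

[sazesyon], [hazihukas], [hehamifep]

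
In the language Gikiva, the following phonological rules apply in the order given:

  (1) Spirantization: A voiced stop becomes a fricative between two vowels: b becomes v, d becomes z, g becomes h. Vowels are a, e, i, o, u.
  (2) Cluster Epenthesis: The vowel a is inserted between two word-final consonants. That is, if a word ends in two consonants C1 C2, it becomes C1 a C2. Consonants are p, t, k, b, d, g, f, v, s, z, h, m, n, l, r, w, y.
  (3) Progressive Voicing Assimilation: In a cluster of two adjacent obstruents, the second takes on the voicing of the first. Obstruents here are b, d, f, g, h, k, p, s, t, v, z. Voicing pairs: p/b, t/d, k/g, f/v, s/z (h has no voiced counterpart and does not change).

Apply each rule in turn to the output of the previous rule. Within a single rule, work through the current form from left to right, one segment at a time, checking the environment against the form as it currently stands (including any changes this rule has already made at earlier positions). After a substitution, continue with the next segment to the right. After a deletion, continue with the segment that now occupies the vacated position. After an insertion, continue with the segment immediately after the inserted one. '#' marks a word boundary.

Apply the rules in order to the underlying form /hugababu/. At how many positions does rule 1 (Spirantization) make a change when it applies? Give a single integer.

3

(1) Spirantization: [hugababu] → [huhavavu]
(2) Cluster Epenthesis: no change — [huhavavu]
(3) Progressive Voicing Assimilation: no change — [huhavavu]
Rule 1 changed 3 position(s).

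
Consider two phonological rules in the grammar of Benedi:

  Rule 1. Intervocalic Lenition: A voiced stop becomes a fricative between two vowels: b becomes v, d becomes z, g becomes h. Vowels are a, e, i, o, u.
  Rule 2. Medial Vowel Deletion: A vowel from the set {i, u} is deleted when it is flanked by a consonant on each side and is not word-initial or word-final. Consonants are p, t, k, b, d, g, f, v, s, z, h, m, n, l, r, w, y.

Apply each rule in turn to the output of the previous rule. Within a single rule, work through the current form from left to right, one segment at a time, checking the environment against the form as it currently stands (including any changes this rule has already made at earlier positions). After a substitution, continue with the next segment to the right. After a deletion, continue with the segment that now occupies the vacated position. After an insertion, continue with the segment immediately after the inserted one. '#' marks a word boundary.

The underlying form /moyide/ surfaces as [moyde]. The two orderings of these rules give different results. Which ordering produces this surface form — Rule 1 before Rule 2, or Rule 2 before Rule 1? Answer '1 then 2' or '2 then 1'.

2 then 1

Order 1 then 2:
  1 Intervocalic Lenition: [moyide] → [moyize]
  2 Medial Vowel Deletion: [moyize] → [moyze]
  result: [moyze]
Order 2 then 1:
  2 Medial Vowel Deletion: [moyide] → [moyde]
  1 Intervocalic Lenition: no change — [moyde]
  result: [moyde]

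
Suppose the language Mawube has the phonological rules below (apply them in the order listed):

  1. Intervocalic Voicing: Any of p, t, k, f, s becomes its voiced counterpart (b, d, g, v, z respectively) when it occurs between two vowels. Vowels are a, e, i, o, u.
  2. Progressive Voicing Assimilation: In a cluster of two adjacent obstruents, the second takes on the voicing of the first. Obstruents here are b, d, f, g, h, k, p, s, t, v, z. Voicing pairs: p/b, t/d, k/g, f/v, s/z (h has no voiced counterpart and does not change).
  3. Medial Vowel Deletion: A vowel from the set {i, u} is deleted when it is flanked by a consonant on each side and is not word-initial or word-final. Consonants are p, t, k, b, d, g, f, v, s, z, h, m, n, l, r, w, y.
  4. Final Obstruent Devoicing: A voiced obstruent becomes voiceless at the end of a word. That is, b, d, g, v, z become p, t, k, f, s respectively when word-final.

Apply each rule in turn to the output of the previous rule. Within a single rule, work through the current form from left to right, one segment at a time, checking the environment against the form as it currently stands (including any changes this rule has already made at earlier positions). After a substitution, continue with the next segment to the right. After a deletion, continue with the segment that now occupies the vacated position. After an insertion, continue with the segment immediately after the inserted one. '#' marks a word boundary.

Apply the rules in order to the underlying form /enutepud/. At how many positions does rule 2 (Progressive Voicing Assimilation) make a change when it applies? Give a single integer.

1 Intervocalic Voicing: [enutepud] → [enudebud]
2 Progressive Voicing Assimilation: no change — [enudebud]
3 Medial Vowel Deletion: [enudebud] → [endebd]
4 Final Obstruent Devoicing: [endebd] → [endebt]
Rule 2 changed 0 position(s).

0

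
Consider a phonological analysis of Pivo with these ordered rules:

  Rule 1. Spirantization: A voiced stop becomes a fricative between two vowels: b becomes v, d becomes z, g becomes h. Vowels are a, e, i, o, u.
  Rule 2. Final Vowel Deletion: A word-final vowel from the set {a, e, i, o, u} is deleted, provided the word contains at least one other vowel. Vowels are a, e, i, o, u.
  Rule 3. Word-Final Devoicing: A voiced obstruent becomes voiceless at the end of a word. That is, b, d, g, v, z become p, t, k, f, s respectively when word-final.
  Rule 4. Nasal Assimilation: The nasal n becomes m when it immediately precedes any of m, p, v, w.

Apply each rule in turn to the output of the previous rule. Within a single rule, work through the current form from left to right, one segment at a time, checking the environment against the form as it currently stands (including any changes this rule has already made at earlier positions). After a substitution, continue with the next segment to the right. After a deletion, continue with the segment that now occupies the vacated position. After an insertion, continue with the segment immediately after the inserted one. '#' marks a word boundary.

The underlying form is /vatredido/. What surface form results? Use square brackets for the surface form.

[vatrezis]

Rule 1 Spirantization: [vatredido] → [vatrezizo]
Rule 2 Final Vowel Deletion: [vatrezizo] → [vatreziz]
Rule 3 Word-Final Devoicing: [vatreziz] → [vatrezis]
Rule 4 Nasal Assimilation: no change — [vatrezis]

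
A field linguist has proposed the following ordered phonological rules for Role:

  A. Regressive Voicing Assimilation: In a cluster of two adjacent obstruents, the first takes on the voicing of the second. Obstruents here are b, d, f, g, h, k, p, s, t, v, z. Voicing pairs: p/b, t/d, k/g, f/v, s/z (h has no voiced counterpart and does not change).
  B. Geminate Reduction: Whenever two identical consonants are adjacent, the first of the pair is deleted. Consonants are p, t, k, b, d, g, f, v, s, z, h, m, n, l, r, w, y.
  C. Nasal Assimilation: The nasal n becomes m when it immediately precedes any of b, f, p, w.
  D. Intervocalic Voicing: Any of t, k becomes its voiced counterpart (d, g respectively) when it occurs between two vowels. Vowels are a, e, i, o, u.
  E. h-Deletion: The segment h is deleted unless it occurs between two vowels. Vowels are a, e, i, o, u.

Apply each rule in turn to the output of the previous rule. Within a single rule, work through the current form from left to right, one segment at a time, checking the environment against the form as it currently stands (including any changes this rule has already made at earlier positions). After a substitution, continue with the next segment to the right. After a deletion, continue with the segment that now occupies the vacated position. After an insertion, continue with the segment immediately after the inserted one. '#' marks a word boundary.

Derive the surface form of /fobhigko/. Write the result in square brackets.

A Regressive Voicing Assimilation: [fobhigko] → [fophikko]
B Geminate Reduction: [fophikko] → [fophiko]
C Nasal Assimilation: no change — [fophiko]
D Intervocalic Voicing: [fophiko] → [fophigo]
E h-Deletion: [fophigo] → [fopigo]

[fopigo]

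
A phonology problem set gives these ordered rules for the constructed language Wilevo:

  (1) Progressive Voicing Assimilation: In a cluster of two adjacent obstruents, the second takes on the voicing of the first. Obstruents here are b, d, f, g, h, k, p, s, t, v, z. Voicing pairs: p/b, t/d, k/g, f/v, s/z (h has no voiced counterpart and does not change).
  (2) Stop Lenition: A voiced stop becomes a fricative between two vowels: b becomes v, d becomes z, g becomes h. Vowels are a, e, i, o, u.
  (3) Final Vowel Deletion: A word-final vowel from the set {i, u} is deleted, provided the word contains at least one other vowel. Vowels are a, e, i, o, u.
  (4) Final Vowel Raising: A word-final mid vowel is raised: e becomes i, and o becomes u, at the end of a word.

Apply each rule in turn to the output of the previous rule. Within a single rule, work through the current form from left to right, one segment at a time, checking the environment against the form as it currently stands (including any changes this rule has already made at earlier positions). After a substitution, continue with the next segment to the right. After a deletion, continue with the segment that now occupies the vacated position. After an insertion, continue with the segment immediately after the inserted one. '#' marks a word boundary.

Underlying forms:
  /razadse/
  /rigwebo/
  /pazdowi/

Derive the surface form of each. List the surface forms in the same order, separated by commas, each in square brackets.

[razadzi], [rigwevu], [pazdow]

/razadse/:
  (1) Progressive Voicing Assimilation: [razadse] → [razadze]
  (2) Stop Lenition: no change — [razadze]
  (3) Final Vowel Deletion: no change — [razadze]
  (4) Final Vowel Raising: [razadze] → [razadzi]
/rigwebo/:
  (1) Progressive Voicing Assimilation: no change — [rigwebo]
  (2) Stop Lenition: [rigwebo] → [rigwevo]
  (3) Final Vowel Deletion: no change — [rigwevo]
  (4) Final Vowel Raising: [rigwevo] → [rigwevu]
/pazdowi/:
  (1) Progressive Voicing Assimilation: no change — [pazdowi]
  (2) Stop Lenition: no change — [pazdowi]
  (3) Final Vowel Deletion: [pazdowi] → [pazdow]
  (4) Final Vowel Raising: no change — [pazdow]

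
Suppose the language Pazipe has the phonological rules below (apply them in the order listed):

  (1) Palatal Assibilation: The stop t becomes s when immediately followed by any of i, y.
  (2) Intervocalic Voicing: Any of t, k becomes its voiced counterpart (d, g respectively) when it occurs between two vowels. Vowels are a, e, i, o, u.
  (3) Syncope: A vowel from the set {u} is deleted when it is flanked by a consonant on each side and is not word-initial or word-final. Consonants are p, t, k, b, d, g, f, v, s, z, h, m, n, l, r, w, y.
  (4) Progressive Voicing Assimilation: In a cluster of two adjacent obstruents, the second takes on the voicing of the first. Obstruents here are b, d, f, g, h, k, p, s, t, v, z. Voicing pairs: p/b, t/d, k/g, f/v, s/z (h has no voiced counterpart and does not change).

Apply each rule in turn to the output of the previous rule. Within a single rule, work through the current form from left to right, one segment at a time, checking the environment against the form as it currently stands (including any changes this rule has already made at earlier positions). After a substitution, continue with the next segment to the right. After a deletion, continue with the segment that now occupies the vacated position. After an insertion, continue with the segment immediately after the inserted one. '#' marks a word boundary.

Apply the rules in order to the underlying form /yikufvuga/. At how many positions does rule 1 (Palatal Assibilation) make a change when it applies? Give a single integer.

0

(1) Palatal Assibilation: no change — [yikufvuga]
(2) Intervocalic Voicing: [yikufvuga] → [yigufvuga]
(3) Syncope: [yigufvuga] → [yigfvga]
(4) Progressive Voicing Assimilation: [yigfvga] → [yigvvga]
Rule 1 changed 0 position(s).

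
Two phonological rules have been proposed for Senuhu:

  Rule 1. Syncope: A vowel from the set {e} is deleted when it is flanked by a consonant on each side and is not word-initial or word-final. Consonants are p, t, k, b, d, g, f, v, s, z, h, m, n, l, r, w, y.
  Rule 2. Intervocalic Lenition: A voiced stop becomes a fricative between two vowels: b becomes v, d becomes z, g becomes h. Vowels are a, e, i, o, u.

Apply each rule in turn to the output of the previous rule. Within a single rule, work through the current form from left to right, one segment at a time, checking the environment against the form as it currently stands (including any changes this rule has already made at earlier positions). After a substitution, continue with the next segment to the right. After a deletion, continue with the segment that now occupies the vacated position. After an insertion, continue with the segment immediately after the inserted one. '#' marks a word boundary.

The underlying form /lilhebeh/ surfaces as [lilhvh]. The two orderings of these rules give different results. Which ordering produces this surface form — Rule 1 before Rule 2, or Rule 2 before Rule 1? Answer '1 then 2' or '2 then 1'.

2 then 1

Order 1 then 2:
  1 Syncope: [lilhebeh] → [lilhbh]
  2 Intervocalic Lenition: no change — [lilhbh]
  result: [lilhbh]
Order 2 then 1:
  2 Intervocalic Lenition: [lilhebeh] → [lilheveh]
  1 Syncope: [lilheveh] → [lilhvh]
  result: [lilhvh]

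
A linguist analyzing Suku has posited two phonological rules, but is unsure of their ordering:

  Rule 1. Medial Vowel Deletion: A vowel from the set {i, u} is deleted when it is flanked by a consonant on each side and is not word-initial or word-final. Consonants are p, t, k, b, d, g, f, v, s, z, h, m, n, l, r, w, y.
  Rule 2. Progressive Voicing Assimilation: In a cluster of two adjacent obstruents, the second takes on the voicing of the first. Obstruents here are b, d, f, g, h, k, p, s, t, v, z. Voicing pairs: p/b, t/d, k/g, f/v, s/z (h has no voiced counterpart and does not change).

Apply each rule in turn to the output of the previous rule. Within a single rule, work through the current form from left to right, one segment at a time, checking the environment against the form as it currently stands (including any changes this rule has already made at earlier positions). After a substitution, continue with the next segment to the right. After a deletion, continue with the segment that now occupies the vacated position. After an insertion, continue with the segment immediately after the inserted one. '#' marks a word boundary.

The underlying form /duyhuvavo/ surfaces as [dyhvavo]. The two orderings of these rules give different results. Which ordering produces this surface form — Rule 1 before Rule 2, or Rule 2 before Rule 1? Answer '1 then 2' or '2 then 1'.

Order 1 then 2:
  1 Medial Vowel Deletion: [duyhuvavo] → [dyhvavo]
  2 Progressive Voicing Assimilation: [dyhvavo] → [dyhfavo]
  result: [dyhfavo]
Order 2 then 1:
  2 Progressive Voicing Assimilation: no change — [duyhuvavo]
  1 Medial Vowel Deletion: [duyhuvavo] → [dyhvavo]
  result: [dyhvavo]

2 then 1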